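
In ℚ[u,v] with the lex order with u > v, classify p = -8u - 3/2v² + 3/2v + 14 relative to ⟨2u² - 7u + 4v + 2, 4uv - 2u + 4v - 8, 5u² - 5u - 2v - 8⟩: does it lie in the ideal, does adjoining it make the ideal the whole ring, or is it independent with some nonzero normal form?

First compute the reduced Gröbner basis of I by Buchberger's algorithm.
f_1 = 2u² - 7u + 4v + 2, LT = u².
f_2 = 4uv - 2u + 4v - 8, LT = uv.
f_3 = 5u² - 5u - 2v - 8, LT = u².

S(f_1,f_2): lcm = u²v. S = ½u² - 9/2uv + 2u + 2v² + v.
  leading term u²: subtract (¼)·f_1 from ½u² - 9/2uv + 2u + 2v² + v → -9/2uv + 15/4u + 2v² - ½
  leading term uv: subtract (-9/8)·f_2 from -9/2uv + 15/4u + 2v² - ½ → 3/2u + 2v² + 9/2v - 19/2
  leading term u: no divisor's leading term divides it; move 3/2u to the remainder.
  leading term v²: no divisor's leading term divides it; move 2v² to the remainder.
  leading term v: no divisor's leading term divides it; move 9/2v to the remainder.
  leading term 1: no divisor's leading term divides it; move -19/2 to the remainder.
  remainder 3/2u + 2v² + 9/2v - 19/2 ≠ 0; add h_4 = 3/2u + 2v² + 9/2v - 19/2 to the basis.

S(f_1,f_3): lcm = u². S = -5/2u + 12/5v + 13/5.
  leading term u: subtract (-5/3)·h_4 from -5/2u + 12/5v + 13/5 → 10/3v² + 99/10v - 397/30
  leading term v²: no divisor's leading term divides it; move 10/3v² to the remainder.
  leading term v: no divisor's leading term divides it; move 99/10v to the remainder.
  leading term 1: no divisor's leading term divides it; move -397/30 to the remainder.
  remainder 10/3v² + 99/10v - 397/30 ≠ 0; add h_5 = 10/3v² + 99/10v - 397/30 to the basis.

S(f_2,f_3): lcm = u²v. S = -½u² + 2uv - 2u + ⅖v² + 8/5v.
  leading term u²: subtract (-¼)·f_1 from -½u² + 2uv - 2u + ⅖v² + 8/5v → 2uv - 15/4u + ⅖v² + 13/5v + ½
  leading term uv: subtract (½)·f_2 from 2uv - 15/4u + ⅖v² + 13/5v + ½ → -11/4u + ⅖v² + ⅗v + 9/2
  leading term u: subtract (-11/6)·h_4 from -11/4u + ⅖v² + ⅗v + 9/2 → 61/15v² + 177/20v - 155/12
  leading term v²: subtract (61/50)·h_5 from 61/15v² + 177/20v - 155/12 → -807/250v + 807/250
  leading term v: no divisor's leading term divides it; move -807/250v to the remainder.
  leading term 1: no divisor's leading term divides it; move 807/250 to the remainder.
  remainder -807/250v + 807/250 ≠ 0; add h_6 = -807/250v + 807/250 to the basis.

The other S-polynomials (S(f_1,h_4), S(f_2,h_4), S(f_3,h_4), S(f_1,h_5), S(f_2,h_5), S(f_3,h_5), S(h_4,h_5), S(f_1,h_6), S(f_2,h_6), S(f_3,h_6), S(h_4,h_6), S(h_5,h_6)) all reduce to 0 modulo the current basis, so we have a Gröbner basis.
Inter-reduce: drop elements whose leading term is divisible by another's, tail-reduce, and make monic.
Reduced Gröbner basis: {u - 2, v - 1}.
Label its elements g_1 = u - 2, g_2 = v - 1.

Reduce p = -8u - 3/2v² + 3/2v + 14 modulo G:
  leading term u: subtract (-8)·g_1 from -8u - 3/2v² + 3/2v + 14 → -3/2v² + 3/2v - 2
  leading term v²: subtract (-3/2v)·g_2 from -3/2v² + 3/2v - 2 → -2
  leading term 1: no divisor's leading term divides it; move -2 to the remainder.
  normal form = -2.
The normal form is nonzero, so p ∉ I. Since p minus its normal form lies in I, I + (p) = I + (r) where r = -2; decide whether this ideal is the whole ring.
Here r = -2 is a nonzero constant, hence a unit: 1 ∈ I + (p), the Gröbner basis of I + (p) is {1}, and the enlarged system has no common solution — adjoining p is inconsistent.

Ideal membership is decidable via reduction modulo a Gröbner basis.

Adjoining -8u - 3/2v² + 3/2v + 14 makes the ideal the whole ring: the system is inconsistent.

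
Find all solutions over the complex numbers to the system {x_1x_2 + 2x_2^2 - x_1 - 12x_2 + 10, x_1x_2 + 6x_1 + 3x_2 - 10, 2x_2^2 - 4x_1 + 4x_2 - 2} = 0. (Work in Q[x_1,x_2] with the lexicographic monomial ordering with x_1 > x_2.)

{(1, 1)}

Compute a lex Gröbner basis by Buchberger's algorithm.
f_1 = x_1x_2 - x_1 + 2x_2^2 - 12x_2 + 10, LT = x_1x_2.
f_2 = x_1x_2 + 6x_1 + 3x_2 - 10, LT = x_1x_2.
f_3 = -4x_1 + 2x_2^2 + 4x_2 - 2, LT = x_1.

S(f_1,f_2): lcm = x_1x_2. S = -7x_1 + 2x_2^2 - 15x_2 + 20.
  leading term x_1: subtract (7/4)·f_3 from -7x_1 + 2x_2^2 - 15x_2 + 20 → -3/2x_2^2 - 22x_2 + 47/2
  leading term x_2^2: no divisor's leading term divides it; move -3/2x_2^2 to the remainder.
  leading term x_2: no divisor's leading term divides it; move -22x_2 to the remainder.
  leading term 1: no divisor's leading term divides it; move 47/2 to the remainder.
  remainder -3/2x_2^2 - 22x_2 + 47/2 ≠ 0; add h_4 = -3/2x_2^2 - 22x_2 + 47/2 to the basis.

S(f_1,f_3): lcm = x_1x_2. S = -x_1 + 1/2x_2^3 + 3x_2^2 - 25/2x_2 + 10.
  leading term x_1: subtract (1/4)·f_3 from -x_1 + 1/2x_2^3 + 3x_2^2 - 25/2x_2 + 10 → 1/2x_2^3 + 5/2x_2^2 - 27/2x_2 + 21/2
  leading term x_2^3: subtract (-1/3x_2)·h_4 from 1/2x_2^3 + 5/2x_2^2 - 27/2x_2 + 21/2 → -29/6x_2^2 - 17/3x_2 + 21/2
  leading term x_2^2: subtract (29/9)·h_4 from -29/6x_2^2 - 17/3x_2 + 21/2 → 587/9x_2 - 587/9
  leading term x_2: no divisor's leading term divides it; move 587/9x_2 to the remainder.
  leading term 1: no divisor's leading term divides it; move -587/9 to the remainder.
  remainder 587/9x_2 - 587/9 ≠ 0; add h_5 = 587/9x_2 - 587/9 to the basis.

S(f_2,f_3): lcm = x_1x_2. S = 6x_1 + 1/2x_2^3 + x_2^2 + 5/2x_2 - 10.
  leading term x_1: subtract (-3/2)·f_3 from 6x_1 + 1/2x_2^3 + x_2^2 + 5/2x_2 - 10 → 1/2x_2^3 + 4x_2^2 + 17/2x_2 - 13
  leading term x_2^3: subtract (-1/3x_2)·h_4 from 1/2x_2^3 + 4x_2^2 + 17/2x_2 - 13 → -10/3x_2^2 + 49/3x_2 - 13
  leading term x_2^2: subtract (20/9)·h_4 from -10/3x_2^2 + 49/3x_2 - 13 → 587/9x_2 - 587/9
  leading term x_2: subtract (1)·h_5 from 587/9x_2 - 587/9 → 0
  remainder 0.

S(f_1,h_4): lcm = x_1x_2^2. S = -47/3x_1x_2 + 47/3x_1 + 2x_2^3 - 12x_2^2 + 10x_2.
  leading term x_1x_2: subtract (-47/3)·f_1 from -47/3x_1x_2 + 47/3x_1 + 2x_2^3 - 12x_2^2 + 10x_2 → 2x_2^3 + 58/3x_2^2 - 178x_2 + 470/3
  leading term x_2^3: subtract (-4/3x_2)·h_4 from 2x_2^3 + 58/3x_2^2 - 178x_2 + 470/3 → -10x_2^2 - 440/3x_2 + 470/3
  leading term x_2^2: subtract (20/3)·h_4 from -10x_2^2 - 440/3x_2 + 470/3 → 0
  remainder 0.

S(f_2,h_4): lcm = x_1x_2^2. S = -26/3x_1x_2 + 47/3x_1 + 3x_2^2 - 10x_2.
  leading term x_1x_2: subtract (-26/3)·f_1 from -26/3x_1x_2 + 47/3x_1 + 3x_2^2 - 10x_2 → 7x_1 + 61/3x_2^2 - 114x_2 + 260/3
  leading term x_1: subtract (-7/4)·f_3 from 7x_1 + 61/3x_2^2 - 114x_2 + 260/3 → 143/6x_2^2 - 107x_2 + 499/6
  leading term x_2^2: subtract (-143/9)·h_4 from 143/6x_2^2 - 107x_2 + 499/6 → -4109/9x_2 + 4109/9
  leading term x_2: subtract (-7)·h_5 from -4109/9x_2 + 4109/9 → 0
  remainder 0.

S(f_3,h_4): leading monomials are coprime, so the S-polynomial reduces to 0 (Buchberger's first criterion).
S(f_1,h_5): lcm = x_1x_2. S = 2x_2^2 - 12x_2 + 10.
  leading term x_2^2: subtract (-4/3)·h_4 from 2x_2^2 - 12x_2 + 10 → -124/3x_2 + 124/3
  leading term x_2: subtract (-372/587)·h_5 from -124/3x_2 + 124/3 → 0
  remainder 0.

S(f_2,h_5): lcm = x_1x_2. S = 7x_1 + 3x_2 - 10.
  leading term x_1: subtract (-7/4)·f_3 from 7x_1 + 3x_2 - 10 → 7/2x_2^2 + 10x_2 - 27/2
  leading term x_2^2: subtract (-7/3)·h_4 from 7/2x_2^2 + 10x_2 - 27/2 → -124/3x_2 + 124/3
  leading term x_2: subtract (-372/587)·h_5 from -124/3x_2 + 124/3 → 0
  remainder 0.

S(f_3,h_5): leading monomials are coprime, so the S-polynomial reduces to 0 (Buchberger's first criterion).
S(h_4,h_5): lcm = x_2^2. S = 47/3x_2 - 47/3.
  leading term x_2: subtract (141/587)·h_5 from 47/3x_2 - 47/3 → 0
  remainder 0.

Every S-polynomial of the final basis reduces to 0, so we have a Gröbner basis.
Inter-reduce: drop elements whose leading term is divisible by another's, tail-reduce, and make monic.
Reduced Gröbner basis: {x_1 - 1, x_2 - 1}.

From the last basis element, x_2 - 1 = 0, so x_2 takes values in {1}. Each choice, substituted upward through the basis, yields the corresponding point(s) of the solution set.
  x_2 = 1: the earlier basis element becomes x_1 - 1 = 0, giving x_1 = 1 — point (1, 1).
Check: every point annihilates each of the original generators.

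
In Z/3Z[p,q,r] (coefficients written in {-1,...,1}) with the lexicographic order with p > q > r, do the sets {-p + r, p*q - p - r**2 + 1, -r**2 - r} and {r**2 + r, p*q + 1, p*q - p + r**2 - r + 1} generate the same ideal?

Equality of ideals is decidable: compute both reduced Gröbner bases (unique for the ordering) and check whether they agree.
Buchberger on the first generating set:
f_1 = -p + r, LT = p.
f_2 = p*q - p - r**2 + 1, LT = p*q.
f_3 = -r**2 - r, LT = r**2.

S(f_1,f_2): lcm = p*q. S = p - q*r + r**2 - 1.
  leading term p: subtract (-1)·f_1 from p - q*r + r**2 - 1 → -q*r + r**2 + r - 1
  leading term q*r: no divisor's leading term divides it; move -q*r to the remainder.
  leading term r**2: subtract (-1)·f_3 from r**2 + r - 1 → -1
  leading term 1: no divisor's leading term divides it; move -1 to the remainder.
  remainder -q*r - 1 ≠ 0; add g_4 = -q*r - 1 to the basis.

S(f_1,f_3): leading monomials are coprime, so the S-polynomial reduces to 0 (Buchberger's first criterion).
S(f_2,f_3): leading monomials are coprime, so the S-polynomial reduces to 0 (Buchberger's first criterion).
S(f_1,g_4): leading monomials are coprime, so the S-polynomial reduces to 0 (Buchberger's first criterion).
S(f_2,g_4): lcm = p*q*r. S = -p*r - p - r**3 + r.
  leading term p*r: subtract (r)·f_1 from -p*r - p - r**3 + r → -p - r**3 - r**2 + r
  leading term p: subtract (1)·f_1 from -p - r**3 - r**2 + r → -r**3 - r**2
  leading term r**3: subtract (r)·f_3 from -r**3 - r**2 → 0
  remainder 0.

S(f_3,g_4): lcm = q*r**2. S = q*r - r.
  leading term q*r: subtract (-1)·g_4 from q*r - r → -r - 1
  leading term r: no divisor's leading term divides it; move -r to the remainder.
  leading term 1: no divisor's leading term divides it; move -1 to the remainder.
  remainder -r - 1 ≠ 0; add g_5 = -r - 1 to the basis.

S(f_1,g_5): leading monomials are coprime, so the S-polynomial reduces to 0 (Buchberger's first criterion).
S(f_2,g_5): leading monomials are coprime, so the S-polynomial reduces to 0 (Buchberger's first criterion).
S(f_3,g_5): lcm = r**2. S = 0.
  remainder 0.

S(g_4,g_5): lcm = q*r. S = -q + 1.
  leading term q: no divisor's leading term divides it; move -q to the remainder.
  leading term 1: no divisor's leading term divides it; move 1 to the remainder.
  remainder -q + 1 ≠ 0; add g_6 = -q + 1 to the basis.

S(f_1,g_6): leading monomials are coprime, so the S-polynomial reduces to 0 (Buchberger's first criterion).
S(f_2,g_6): lcm = p*q. S = -r**2 + 1.
  leading term r**2: subtract (1)·f_3 from -r**2 + 1 → r + 1
  leading term r: subtract (-1)·g_5 from r + 1 → 0
  remainder 0.

S(f_3,g_6): leading monomials are coprime, so the S-polynomial reduces to 0 (Buchberger's first criterion).
S(g_4,g_6): lcm = q*r. S = r + 1.
  leading term r: subtract (-1)·g_5 from r + 1 → 0
  remainder 0.

S(g_5,g_6): leading monomials are coprime, so the S-polynomial reduces to 0 (Buchberger's first criterion).
Every S-polynomial of the final basis reduces to 0, so we have a Gröbner basis.
Inter-reduce: drop elements whose leading term is divisible by another's, tail-reduce, and make monic.
Reduced Gröbner basis: {p + 1, q - 1, r + 1}.

Buchberger on the second generating set:
h_1 = r**2 + r, LT = r**2.
h_2 = p*q + 1, LT = p*q.
h_3 = p*q - p + r**2 - r + 1, LT = p*q.

S(h_1,h_2): leading monomials are coprime, so the S-polynomial reduces to 0 (Buchberger's first criterion).
S(h_1,h_3): leading monomials are coprime, so the S-polynomial reduces to 0 (Buchberger's first criterion).
S(h_2,h_3): lcm = p*q. S = p - r**2 + r.
  leading term p: no divisor's leading term divides it; move p to the remainder.
  leading term r**2: subtract (-1)·h_1 from -r**2 + r → -r
  leading term r: no divisor's leading term divides it; move -r to the remainder.
  remainder p - r ≠ 0; add k_4 = p - r to the basis.

S(h_1,k_4): leading monomials are coprime, so the S-polynomial reduces to 0 (Buchberger's first criterion).
S(h_2,k_4): lcm = p*q. S = q*r + 1.
  leading term q*r: no divisor's leading term divides it; move q*r to the remainder.
  leading term 1: no divisor's leading term divides it; move 1 to the remainder.
  remainder q*r + 1 ≠ 0; add k_5 = q*r + 1 to the basis.

S(h_3,k_4): lcm = p*q. S = -p + q*r + r**2 - r + 1.
  leading term p: subtract (-1)·k_4 from -p + q*r + r**2 - r + 1 → q*r + r**2 + r + 1
  leading term q*r: subtract (1)·k_5 from q*r + r**2 + r + 1 → r**2 + r
  leading term r**2: subtract (1)·h_1 from r**2 + r → 0
  remainder 0.

S(h_1,k_5): lcm = q*r**2. S = q*r - r.
  leading term q*r: subtract (1)·k_5 from q*r - r → -r - 1
  leading term r: no divisor's leading term divides it; move -r to the remainder.
  leading term 1: no divisor's leading term divides it; move -1 to the remainder.
  remainder -r - 1 ≠ 0; add k_6 = -r - 1 to the basis.

S(h_2,k_5): lcm = p*q*r. S = -p + r.
  leading term p: subtract (-1)·k_4 from -p + r → 0
  remainder 0.

S(h_3,k_5): lcm = p*q*r. S = -p*r - p + r**3 - r**2 + r.
  leading term p*r: subtract (-r)·k_4 from -p*r - p + r**3 - r**2 + r → -p + r**3 + r**2 + r
  leading term p: subtract (-1)·k_4 from -p + r**3 + r**2 + r → r**3 + r**2
  leading term r**3: subtract (r)·h_1 from r**3 + r**2 → 0
  remainder 0.

S(k_4,k_5): leading monomials are coprime, so the S-polynomial reduces to 0 (Buchberger's first criterion).
S(h_1,k_6): lcm = r**2. S = 0.
  remainder 0.

S(h_2,k_6): leading monomials are coprime, so the S-polynomial reduces to 0 (Buchberger's first criterion).
S(h_3,k_6): leading monomials are coprime, so the S-polynomial reduces to 0 (Buchberger's first criterion).
S(k_4,k_6): leading monomials are coprime, so the S-polynomial reduces to 0 (Buchberger's first criterion).
S(k_5,k_6): lcm = q*r. S = -q + 1.
  leading term q: no divisor's leading term divides it; move -q to the remainder.
  leading term 1: no divisor's leading term divides it; move 1 to the remainder.
  remainder -q + 1 ≠ 0; add k_7 = -q + 1 to the basis.

S(h_1,k_7): leading monomials are coprime, so the S-polynomial reduces to 0 (Buchberger's first criterion).
S(h_2,k_7): lcm = p*q. S = p + 1.
  leading term p: subtract (1)·k_4 from p + 1 → r + 1
  leading term r: subtract (-1)·k_6 from r + 1 → 0
  remainder 0.

S(h_3,k_7): lcm = p*q. S = r**2 - r + 1.
  leading term r**2: subtract (1)·h_1 from r**2 - r + 1 → r + 1
  leading term r: subtract (-1)·k_6 from r + 1 → 0
  remainder 0.

S(k_4,k_7): leading monomials are coprime, so the S-polynomial reduces to 0 (Buchberger's first criterion).
S(k_5,k_7): lcm = q*r. S = r + 1.
  leading term r: subtract (-1)·k_6 from r + 1 → 0
  remainder 0.

S(k_6,k_7): leading monomials are coprime, so the S-polynomial reduces to 0 (Buchberger's first criterion).
Every S-polynomial of the final basis reduces to 0, so we have a Gröbner basis.
Inter-reduce: drop elements whose leading term is divisible by another's, tail-reduce, and make monic.
Reduced Gröbner basis: {p + 1, q - 1, r + 1}.

The two bases agree; hence the ideals are identical.

Yes, the ideals are equal.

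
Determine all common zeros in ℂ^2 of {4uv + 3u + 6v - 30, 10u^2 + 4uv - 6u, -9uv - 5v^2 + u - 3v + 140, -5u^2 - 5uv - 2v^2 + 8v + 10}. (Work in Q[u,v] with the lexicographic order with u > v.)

Compute a lex Gröbner basis by Buchberger's algorithm.
f_1 = 4uv + 3u + 6v - 30, LT = uv.
f_2 = 10u^2 + 4uv - 6u, LT = u^2.
f_3 = -9uv + u - 5v^2 - 3v + 140, LT = uv.
f_4 = -5u^2 - 5uv - 2v^2 + 8v + 10, LT = u^2.

S(f_1,f_2): lcm = u^2v. S = 3/4u^2 - 2/5uv^2 + 21/10uv - 15/2u.
  reduce S modulo (f_1, f_2, f_3, f_4):
  remainder -69/8u + 3/5v^2 - 123/20v + 63/4 ≠ 0; add h_5 = -69/8u + 3/5v^2 - 123/20v + 63/4 to the basis.

S(f_1,f_3): lcm = uv. S = 31/36u - 5/9v^2 + 7/6v + 145/18.
  reduce S modulo (f_1, f_2, f_3, f_4, h_5):
  remainder -57/115v^2 + 572/1035v + 1993/207 ≠ 0; add h_6 = -57/115v^2 + 572/1035v + 1993/207 to the basis.

S(f_1,f_4): lcm = u^2v. S = 3/4u^2 - uv^2 + 3/2uv - 15/2u - 2/5v^3 + 8/5v^2 + 2v.
  reduce S modulo (f_1, f_2, f_3, f_4, h_5, h_6):
  remainder -41192507/5263380v + 41192507/1052676 ≠ 0; add h_7 = -41192507/5263380v + 41192507/1052676 to the basis.

The other S-polynomials (S(f_2,f_3), S(f_2,f_4), S(f_3,f_4), S(f_1,h_5), S(f_2,h_5), S(f_3,h_5), S(f_4,h_5), S(f_1,h_6), S(f_2,h_6), S(f_3,h_6), S(f_4,h_6), S(h_5,h_6), S(f_1,h_7), S(f_2,h_7), S(f_3,h_7), S(f_4,h_7), S(h_5,h_7), S(h_6,h_7)) all reduce to 0 modulo the current basis, so we have a Gröbner basis.
Inter-reduce: drop elements whose leading term is divisible by another's, tail-reduce, and make monic.
Reduced Gröbner basis: {u, v - 5}.

From the last basis element, v - 5 = 0, so v takes values in {5}. Each choice, substituted upward through the basis, yields the corresponding point(s) of the solution set.
  v = 5: the earlier basis element becomes u = 0, giving u = 0 — point (0, 5).
A lex Gröbner basis triangularizes the system, enabling back-substitution.

{(0, 5)}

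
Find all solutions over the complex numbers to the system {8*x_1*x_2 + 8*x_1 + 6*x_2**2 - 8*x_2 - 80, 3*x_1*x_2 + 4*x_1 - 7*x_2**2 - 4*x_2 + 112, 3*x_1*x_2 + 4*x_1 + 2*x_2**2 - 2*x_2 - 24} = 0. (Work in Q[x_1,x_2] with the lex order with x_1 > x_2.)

{(2, -4)}

Compute a lex Gröbner basis by Buchberger's algorithm.
f_1 = 8*x_1*x_2 + 8*x_1 + 6*x_2**2 - 8*x_2 - 80, LT = x_1*x_2.
f_2 = 3*x_1*x_2 + 4*x_1 - 7*x_2**2 - 4*x_2 + 112, LT = x_1*x_2.
f_3 = 3*x_1*x_2 + 4*x_1 + 2*x_2**2 - 2*x_2 - 24, LT = x_1*x_2.

S(f_1,f_2): lcm = x_1*x_2. S = -1/3*x_1 + 37/12*x_2**2 + 1/3*x_2 - 142/3.
  reduce S modulo (f_1, f_2, f_3):
  remainder -1/3*x_1 + 37/12*x_2**2 + 1/3*x_2 - 142/3 ≠ 0; add h_4 = -1/3*x_1 + 37/12*x_2**2 + 1/3*x_2 - 142/3 to the basis.

S(f_1,f_3): lcm = x_1*x_2. S = -1/3*x_1 + 1/12*x_2**2 - 1/3*x_2 - 2.
  reduce S modulo (f_1, f_2, f_3, h_4):
  remainder -3*x_2**2 - 2/3*x_2 + 136/3 ≠ 0; add h_5 = -3*x_2**2 - 2/3*x_2 + 136/3 to the basis.

S(f_1,h_4): lcm = x_1*x_2. S = x_1 + 37/4*x_2**3 + 7/4*x_2**2 - 143*x_2 - 10.
  reduce S modulo (f_1, f_2, f_3, h_4, h_5):
  remainder -341/81*x_2 - 1364/81 ≠ 0; add h_6 = -341/81*x_2 - 1364/81 to the basis.

The other S-polynomials (S(f_2,f_3), S(f_2,h_4), S(f_3,h_4), S(f_1,h_5), S(f_2,h_5), S(f_3,h_5), S(h_4,h_5), S(f_1,h_6), S(f_2,h_6), S(f_3,h_6), S(h_4,h_6), S(h_5,h_6)) all reduce to 0 modulo the current basis, so we have a Gröbner basis.
Inter-reduce: drop elements whose leading term is divisible by another's, tail-reduce, and make monic.
Reduced Gröbner basis: {x_1 - 2, x_2 + 4}.

From the last basis element, x_2 + 4 = 0, so x_2 takes values in {-4}. Each choice, substituted upward through the basis, yields the corresponding point(s) of the solution set.
  x_2 = -4: the earlier basis element becomes x_1 - 2 = 0, giving x_1 = 2 — point (2, -4).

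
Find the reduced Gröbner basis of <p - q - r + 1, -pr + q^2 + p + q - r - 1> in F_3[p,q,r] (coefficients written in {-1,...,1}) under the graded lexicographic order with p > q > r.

G = {q^2 - qr - r^2 - q + r + 1, p - q - r + 1}

f_1 = p - q - r + 1, LT = p.
f_2 = -pr + q^2 + p + q - r - 1, LT = pr.

S(f_1,f_2): lcm = pr. S = q^2 - qr - r^2 + p + q - 1.
  leading term q^2: no divisor's leading term divides it; move q^2 to the remainder.
  leading term qr: no divisor's leading term divides it; move -qr to the remainder.
  leading term r^2: no divisor's leading term divides it; move -r^2 to the remainder.
  leading term p: subtract (1)·f_1 from p + q - 1 → -q + r + 1
  leading term q: no divisor's leading term divides it; move -q to the remainder.
  leading term r: no divisor's leading term divides it; move r to the remainder.
  leading term 1: no divisor's leading term divides it; move 1 to the remainder.
  remainder q^2 - qr - r^2 - q + r + 1 ≠ 0; add g_3 = q^2 - qr - r^2 - q + r + 1 to the basis.

The other S-polynomials (S(f_1,g_3), S(f_2,g_3)) all reduce to 0 modulo the current basis, so we have a Gröbner basis.
Inter-reduce: drop elements whose leading term is divisible by another's, tail-reduce, and make monic.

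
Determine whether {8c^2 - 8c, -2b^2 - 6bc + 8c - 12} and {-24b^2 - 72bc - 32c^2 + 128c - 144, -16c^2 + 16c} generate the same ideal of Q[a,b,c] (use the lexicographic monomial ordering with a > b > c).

Equality of ideals is decidable: compute both reduced Gröbner bases (unique for the ordering) and check whether they agree.
Buchberger on the first generating set:
f_1 = 8c^2 - 8c, LT = c^2.
f_2 = -2b^2 - 6bc + 8c - 12, LT = b^2.

The S-polynomials (S(f_1,f_2)) all reduce to 0 modulo the current basis, so we have a Gröbner basis.
Inter-reduce: drop elements whose leading term is divisible by another's, tail-reduce, and make monic.
Reduced Gröbner basis: {b^2 + 3bc - 4c + 6, c^2 - c}.

Buchberger on the second generating set:
h_1 = -24b^2 - 72bc - 32c^2 + 128c - 144, LT = b^2.
h_2 = -16c^2 + 16c, LT = c^2.

The S-polynomials (S(h_1,h_2)) all reduce to 0 modulo the current basis, so we have a Gröbner basis.
Inter-reduce: drop elements whose leading term is divisible by another's, tail-reduce, and make monic.
Reduced Gröbner basis: {b^2 + 3bc - 4c + 6, c^2 - c}.

Same reduced basis, so the two generating sets span the same ideal.

Yes, the ideals are equal.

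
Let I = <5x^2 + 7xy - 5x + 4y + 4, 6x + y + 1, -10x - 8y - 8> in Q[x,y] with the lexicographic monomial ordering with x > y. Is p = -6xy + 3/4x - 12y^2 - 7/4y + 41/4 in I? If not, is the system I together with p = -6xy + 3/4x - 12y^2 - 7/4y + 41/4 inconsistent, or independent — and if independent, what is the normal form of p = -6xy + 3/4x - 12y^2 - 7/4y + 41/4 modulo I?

-6xy + 3/4x - 12y^2 - 7/4y + 41/4 lies in I (it reduces to 0).

First compute the reduced Gröbner basis of I by Buchberger's algorithm.
f_1 = 5x^2 + 7xy - 5x + 4y + 4, LT = x^2.
f_2 = 6x + y + 1, LT = x.
f_3 = -10x - 8y - 8, LT = x.

S(f_1,f_2): lcm = x^2. S = 37/30xy - 7/6x + 4/5y + 4/5.
  reduce S modulo (f_1, f_2, f_3):
  remainder -37/180y^2 + 71/90y + 179/180 ≠ 0; add h_4 = -37/180y^2 + 71/90y + 179/180 to the basis.

S(f_1,f_3): lcm = x^2. S = 3/5xy - 9/5x + 4/5y + 4/5.
  reduce S modulo (f_1, f_2, f_3, h_4):
  remainder 114/185y + 114/185 ≠ 0; add h_5 = 114/185y + 114/185 to the basis.

The other S-polynomials (S(f_2,f_3), S(f_1,h_4), S(f_2,h_4), S(f_3,h_4), S(f_1,h_5), S(f_2,h_5), S(f_3,h_5), S(h_4,h_5)) all reduce to 0 modulo the current basis, so we have a Gröbner basis.
Inter-reduce: drop elements whose leading term is divisible by another's, tail-reduce, and make monic.
Reduced Gröbner basis: {x, y + 1}.
Label its elements g_1 = x, g_2 = y + 1.

Reduce p = -6xy + 3/4x - 12y^2 - 7/4y + 41/4 modulo G:
  leading term xy: subtract (-6y)·g_1 from -6xy + 3/4x - 12y^2 - 7/4y + 41/4 → 3/4x - 12y^2 - 7/4y + 41/4
  leading term x: subtract (3/4)·g_1 from 3/4x - 12y^2 - 7/4y + 41/4 → -12y^2 - 7/4y + 41/4
  leading term y^2: subtract (-12y)·g_2 from -12y^2 - 7/4y + 41/4 → 41/4y + 41/4
  leading term y: subtract (41/4)·g_2 from 41/4y + 41/4 → 0
  normal form = 0.
Since the normal form is 0, p ∈ I.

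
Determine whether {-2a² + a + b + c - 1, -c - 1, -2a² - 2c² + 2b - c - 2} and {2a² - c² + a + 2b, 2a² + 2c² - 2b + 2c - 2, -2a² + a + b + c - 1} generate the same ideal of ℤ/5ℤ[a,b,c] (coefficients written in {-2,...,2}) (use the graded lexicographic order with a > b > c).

Equality of ideals is decidable: compute both reduced Gröbner bases (unique for the ordering) and check whether they agree.
Buchberger on the first generating set:
f_1 = -2a² + a + b + c - 1, LT = a².
f_2 = -c - 1, LT = c.
f_3 = -2a² - 2c² + 2b - c - 2, LT = a².

S(f_1,f_3): lcm = a². S = -c² + 2a - 2b - c + 2.
  reduce S modulo (f_1, f_2, f_3):
  remainder 2a - 2b + 2 ≠ 0; add g_4 = 2a - 2b + 2 to the basis.

S(f_1,g_4): lcm = a². S = ab + a + 2b + 2c - 2.
  reduce S modulo (f_1, f_2, f_3, g_4):
  remainder b² + 2b ≠ 0; add g_5 = b² + 2b to the basis.

The other S-polynomials (S(f_1,f_2), S(f_2,f_3), S(f_2,g_4), S(f_3,g_4), S(f_1,g_5), S(f_2,g_5), S(f_3,g_5), S(g_4,g_5)) all reduce to 0 modulo the current basis, so we have a Gröbner basis.
Inter-reduce: drop elements whose leading term is divisible by another's, tail-reduce, and make monic.
Reduced Gröbner basis: {b² + 2b, a - b + 1, c + 1}.

Buchberger on the second generating set:
h_1 = 2a² - c² + a + 2b, LT = a².
h_2 = 2a² + 2c² - 2b + 2c - 2, LT = a².
h_3 = -2a² + a + b + c - 1, LT = a².

S(h_1,h_2): lcm = a². S = c² - 2a + 2b - c + 1.
  reduce S modulo (h_1, h_2, h_3):
  remainder c² - 2a + 2b - c + 1 ≠ 0; add k_4 = c² - 2a + 2b - c + 1 to the basis.

The other S-polynomials (S(h_1,h_3), S(h_2,h_3), S(h_1,k_4), S(h_2,k_4), S(h_3,k_4)) all reduce to 0 modulo the current basis, so we have a Gröbner basis.
Inter-reduce: drop elements whose leading term is divisible by another's, tail-reduce, and make monic.
Reduced Gröbner basis: {a² + 2a + 2b + 2c - 2, c² - 2a + 2b - c + 1}.

The bases are distinct; the ideals are different.
The same test decides containment: I ⊆ J iff every generator of I reduces to 0 modulo a Gröbner basis of J.

No, the ideals differ.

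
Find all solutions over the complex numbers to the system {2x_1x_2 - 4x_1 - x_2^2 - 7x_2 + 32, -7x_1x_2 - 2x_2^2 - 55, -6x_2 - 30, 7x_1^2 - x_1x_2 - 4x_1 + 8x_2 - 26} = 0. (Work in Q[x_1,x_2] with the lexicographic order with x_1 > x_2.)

Compute a lex Gröbner basis by Buchberger's algorithm.
f_1 = 2x_1x_2 - 4x_1 - x_2^2 - 7x_2 + 32, LT = x_1x_2.
f_2 = -7x_1x_2 - 2x_2^2 - 55, LT = x_1x_2.
f_3 = -6x_2 - 30, LT = x_2.
f_4 = 7x_1^2 - x_1x_2 - 4x_1 + 8x_2 - 26, LT = x_1^2.

S(f_1,f_2): lcm = x_1x_2. S = -2x_1 - 11/14x_2^2 - 7/2x_2 + 57/7.
  reduce S modulo (f_1, f_2, f_3, f_4):
  remainder -2x_1 + 6 ≠ 0; add h_5 = -2x_1 + 6 to the basis.

The other S-polynomials (S(f_1,f_3), S(f_1,f_4), S(f_2,f_3), S(f_2,f_4), S(f_3,f_4), S(f_1,h_5), S(f_2,h_5), S(f_3,h_5), S(f_4,h_5)) all reduce to 0 modulo the current basis, so we have a Gröbner basis.
Inter-reduce: drop elements whose leading term is divisible by another's, tail-reduce, and make monic.
Reduced Gröbner basis: {x_1 - 3, x_2 + 5}.

Elimination: the polynomial x_2 + 5 lies in the elimination ideal for x_2, so x_2 ∈ {-5}. For each such x_2, the remaining basis elements (now univariate) give the rest of the solution.
  x_2 = -5: the earlier basis element becomes x_1 - 3 = 0, giving x_1 = 3 — point (3, -5).
This is the nonlinear analogue of row-reducing a linear system.

{(3, -5)}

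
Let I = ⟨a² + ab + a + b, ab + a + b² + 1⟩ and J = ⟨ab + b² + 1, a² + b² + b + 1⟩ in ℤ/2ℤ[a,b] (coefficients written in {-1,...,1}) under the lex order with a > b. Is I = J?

No, the ideals differ.

For a fixed monomial order, each ideal has a unique reduced Gröbner basis; comparing bases decides equality.
Buchberger on the first generating set:
f_1 = a² + ab + a + b, LT = a².
f_2 = ab + a + b² + 1, LT = ab.

S(f_1,f_2): lcm = a²b. S = a² + ab + a + b².
  leading term a²: subtract (1)·f_1 from a² + ab + a + b² → b² + b
  leading term b²: no divisor's leading term divides it; move b² to the remainder.
  leading term b: no divisor's leading term divides it; move b to the remainder.
  remainder b² + b ≠ 0; add g_3 = b² + b to the basis.

S(f_1,g_3): leading monomials are coprime, so the S-polynomial reduces to 0 (Buchberger's first criterion).
S(f_2,g_3): lcm = ab². S = b³ + b.
  leading term b³: subtract (b)·g_3 from b³ + b → b² + b
  leading term b²: subtract (1)·g_3 from b² + b → 0
  remainder 0.

Every S-polynomial of the final basis reduces to 0, so we have a Gröbner basis.
Inter-reduce: drop elements whose leading term is divisible by another's, tail-reduce, and make monic.
Reduced Gröbner basis: {a² + 1, ab + a + b + 1, b² + b}.

Buchberger on the second generating set:
h_1 = ab + b² + 1, LT = ab.
h_2 = a² + b² + b + 1, LT = a².

S(h_1,h_2): lcm = a²b. S = ab² + a + b³ + b² + b.
  leading term ab²: subtract (b)·h_1 from ab² + a + b³ + b² + b → a + b²
  leading term a: no divisor's leading term divides it; move a to the remainder.
  leading term b²: no divisor's leading term divides it; move b² to the remainder.
  remainder a + b² ≠ 0; add k_3 = a + b² to the basis.

S(h_1,k_3): lcm = ab. S = b³ + b² + 1.
  leading term b³: no divisor's leading term divides it; move b³ to the remainder.
  leading term b²: no divisor's leading term divides it; move b² to the remainder.
  leading term 1: no divisor's leading term divides it; move 1 to the remainder.
  remainder b³ + b² + 1 ≠ 0; add k_4 = b³ + b² + 1 to the basis.

S(h_2,k_3): lcm = a². S = ab² + b² + b + 1.
  leading term ab²: subtract (b)·h_1 from ab² + b² + b + 1 → b³ + b² + 1
  leading term b³: subtract (1)·k_4 from b³ + b² + 1 → 0
  remainder 0.

S(h_1,k_4): lcm = ab³. S = ab² + a + b⁴ + b².
  leading term ab²: subtract (b)·h_1 from ab² + a + b⁴ + b² → a + b⁴ + b³ + b² + b
  leading term a: subtract (1)·k_3 from a + b⁴ + b³ + b² + b → b⁴ + b³ + b
  leading term b⁴: subtract (b)·k_4 from b⁴ + b³ + b → 0
  remainder 0.

S(h_2,k_4): leading monomials are coprime, so the S-polynomial reduces to 0 (Buchberger's first criterion).
S(k_3,k_4): leading monomials are coprime, so the S-polynomial reduces to 0 (Buchberger's first criterion).
Every S-polynomial of the final basis reduces to 0, so we have a Gröbner basis.
Inter-reduce: drop elements whose leading term is divisible by another's, tail-reduce, and make monic.
Reduced Gröbner basis: {a + b², b³ + b² + 1}.

The bases are distinct; the ideals are different.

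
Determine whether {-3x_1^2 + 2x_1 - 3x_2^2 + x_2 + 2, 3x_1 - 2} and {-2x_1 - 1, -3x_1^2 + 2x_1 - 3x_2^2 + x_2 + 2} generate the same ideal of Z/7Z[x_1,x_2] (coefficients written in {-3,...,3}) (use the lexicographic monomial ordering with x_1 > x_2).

Since reduced Gröbner bases are canonical representatives of ideals under a given ordering, it suffices to compute and compare them.
Buchberger on the first generating set:
f_1 = -3x_1^2 + 2x_1 - 3x_2^2 + x_2 + 2, LT = x_1^2.
f_2 = 3x_1 - 2, LT = x_1.

S(f_1,f_2): lcm = x_1^2. S = x_2^2 + 2x_2 - 3.
  leading term x_2^2: no divisor's leading term divides it; move x_2^2 to the remainder.
  leading term x_2: no divisor's leading term divides it; move 2x_2 to the remainder.
  leading term 1: no divisor's leading term divides it; move -3 to the remainder.
  remainder x_2^2 + 2x_2 - 3 ≠ 0; add g_3 = x_2^2 + 2x_2 - 3 to the basis.

S(f_1,g_3): leading monomials are coprime, so the S-polynomial reduces to 0 (Buchberger's first criterion).
S(f_2,g_3): leading monomials are coprime, so the S-polynomial reduces to 0 (Buchberger's first criterion).
Every S-polynomial of the final basis reduces to 0, so we have a Gröbner basis.
Inter-reduce: drop elements whose leading term is divisible by another's, tail-reduce, and make monic.
Reduced Gröbner basis: {x_1 - 3, x_2^2 + 2x_2 - 3}.

Buchberger on the second generating set:
h_1 = -2x_1 - 1, LT = x_1.
h_2 = -3x_1^2 + 2x_1 - 3x_2^2 + x_2 + 2, LT = x_1^2.

S(h_1,h_2): lcm = x_1^2. S = -x_2^2 - 2x_2 + 3.
  leading term x_2^2: no divisor's leading term divides it; move -x_2^2 to the remainder.
  leading term x_2: no divisor's leading term divides it; move -2x_2 to the remainder.
  leading term 1: no divisor's leading term divides it; move 3 to the remainder.
  remainder -x_2^2 - 2x_2 + 3 ≠ 0; add k_3 = -x_2^2 - 2x_2 + 3 to the basis.

S(h_1,k_3): leading monomials are coprime, so the S-polynomial reduces to 0 (Buchberger's first criterion).
S(h_2,k_3): leading monomials are coprime, so the S-polynomial reduces to 0 (Buchberger's first criterion).
Every S-polynomial of the final basis reduces to 0, so we have a Gröbner basis.
Inter-reduce: drop elements whose leading term is divisible by another's, tail-reduce, and make monic.
Reduced Gröbner basis: {x_1 - 3, x_2^2 + 2x_2 - 3}.

The two bases agree; hence the ideals are identical.

Yes, the ideals are equal.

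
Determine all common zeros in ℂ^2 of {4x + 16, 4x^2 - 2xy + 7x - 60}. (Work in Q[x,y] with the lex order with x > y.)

{(-4, 3)}

Compute a lex Gröbner basis by Buchberger's algorithm.
f_1 = 4x + 16, LT = x.
f_2 = 4x^2 - 2xy + 7x - 60, LT = x^2.

S(f_1,f_2): lcm = x^2. S = 1/2xy + 9/4x + 15.
  leading term xy: subtract (1/8y)·f_1 from 1/2xy + 9/4x + 15 → 9/4x - 2y + 15
  leading term x: subtract (9/16)·f_1 from 9/4x - 2y + 15 → -2y + 6
  leading term y: no divisor's leading term divides it; move -2y to the remainder.
  leading term 1: no divisor's leading term divides it; move 6 to the remainder.
  remainder -2y + 6 ≠ 0; add h_3 = -2y + 6 to the basis.

The other S-polynomials (S(f_1,h_3), S(f_2,h_3)) all reduce to 0 modulo the current basis, so we have a Gröbner basis.
Inter-reduce: drop elements whose leading term is divisible by another's, tail-reduce, and make monic.
Reduced Gröbner basis: {x + 4, y - 3}.

Since the basis is lex-ordered, y - 3 is univariate in y. Its roots are {3}. Back-substituting each root into the other basis elements fixes the other coordinates.
  y = 3: the earlier basis element becomes x + 4 = 0, giving x = -4 — point (-4, 3).
Check: every point annihilates each of the original generators.
A lex Gröbner basis triangularizes the system, enabling back-substitution.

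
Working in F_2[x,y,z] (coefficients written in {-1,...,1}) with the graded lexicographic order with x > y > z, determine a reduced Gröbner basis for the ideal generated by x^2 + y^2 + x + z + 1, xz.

G = {y^2z + z^2 + z, x^2 + y^2 + x + z + 1, xz}

Buchberger's algorithm terminates because the ascending chain of leading-term ideals stabilizes.

f_1 = x^2 + y^2 + x + z + 1, LT = x^2.
f_2 = xz, LT = xz.

S(f_1,f_2): lcm = x^2z. S = y^2z + xz + z^2 + z.
  reduce S modulo (f_1, f_2):
  remainder y^2z + z^2 + z ≠ 0; add g_3 = y^2z + z^2 + z to the basis.

The other S-polynomials (S(f_1,g_3), S(f_2,g_3)) all reduce to 0 modulo the current basis, so we have a Gröbner basis.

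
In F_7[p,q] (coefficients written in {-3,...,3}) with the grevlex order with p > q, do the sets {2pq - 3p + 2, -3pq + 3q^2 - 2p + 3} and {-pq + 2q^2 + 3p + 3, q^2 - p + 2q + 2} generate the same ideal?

Since reduced Gröbner bases are canonical representatives of ideals under a given ordering, it suffices to compute and compare them.
Buchberger on the first generating set:
f_1 = 2pq - 3p + 2, LT = pq.
f_2 = -3pq + 3q^2 - 2p + 3, LT = pq.

S(f_1,f_2): lcm = pq. S = q^2 - p + 2.
  leading term q^2: no divisor's leading term divides it; move q^2 to the remainder.
  leading term p: no divisor's leading term divides it; move -p to the remainder.
  leading term 1: no divisor's leading term divides it; move 2 to the remainder.
  remainder q^2 - p + 2 ≠ 0; add g_3 = q^2 - p + 2 to the basis.

S(f_1,g_3): lcm = pq^2. S = p^2 + 2pq - 2p + q.
  leading term p^2: no divisor's leading term divides it; move p^2 to the remainder.
  leading term pq: subtract (1)·f_1 from 2pq - 2p + q → p + q - 2
  leading term p: no divisor's leading term divides it; move p to the remainder.
  leading term q: no divisor's leading term divides it; move q to the remainder.
  leading term 1: no divisor's leading term divides it; move -2 to the remainder.
  remainder p^2 + p + q - 2 ≠ 0; add g_4 = p^2 + p + q - 2 to the basis.

S(f_2,g_3): lcm = pq^2. S = -q^3 + p^2 + 3pq - 2p - q.
  leading term q^3: subtract (-q)·g_3 from -q^3 + p^2 + 3pq - 2p - q → p^2 + 2pq - 2p + q
  leading term p^2: subtract (1)·g_4 from p^2 + 2pq - 2p + q → 2pq - 3p + 2
  leading term pq: subtract (1)·f_1 from 2pq - 3p + 2 → 0
  remainder 0.

S(f_1,g_4): lcm = p^2q. S = 2p^2 - pq - q^2 + p + 2q.
  leading term p^2: subtract (2)·g_4 from 2p^2 - pq - q^2 + p + 2q → -pq - q^2 - p - 3
  leading term pq: subtract (3)·f_1 from -pq - q^2 - p - 3 → -q^2 + p - 2
  leading term q^2: subtract (-1)·g_3 from -q^2 + p - 2 → 0
  remainder 0.

S(f_2,g_4): lcm = p^2q. S = -pq^2 + 3p^2 - pq - q^2 - p + 2q.
  leading term pq^2: subtract (3q)·f_1 from -pq^2 + 3p^2 - pq - q^2 - p + 2q → 3p^2 + pq - q^2 - p + 3q
  leading term p^2: subtract (3)·g_4 from 3p^2 + pq - q^2 - p + 3q → pq - q^2 + 3p - 1
  leading term pq: subtract (-3)·f_1 from pq - q^2 + 3p - 1 → -q^2 + p - 2
  leading term q^2: subtract (-1)·g_3 from -q^2 + p - 2 → 0
  remainder 0.

S(g_3,g_4): leading monomials are coprime, so the S-polynomial reduces to 0 (Buchberger's first criterion).
Every S-polynomial of the final basis reduces to 0, so we have a Gröbner basis.
Inter-reduce: drop elements whose leading term is divisible by another's, tail-reduce, and make monic.
Reduced Gröbner basis: {p^2 + p + q - 2, pq + 2p + 1, q^2 - p + 2}.

Buchberger on the second generating set:
h_1 = -pq + 2q^2 + 3p + 3, LT = pq.
h_2 = q^2 - p + 2q + 2, LT = q^2.

S(h_1,h_2): lcm = pq^2. S = -2q^3 + p^2 + 2pq - 2p - 3q.
  leading term q^3: subtract (-2q)·h_2 from -2q^3 + p^2 + 2pq - 2p - 3q → p^2 - 3q^2 - 2p + q
  leading term p^2: no divisor's leading term divides it; move p^2 to the remainder.
  leading term q^2: subtract (-3)·h_2 from -3q^2 - 2p + q → 2p - 1
  leading term p: no divisor's leading term divides it; move 2p to the remainder.
  leading term 1: no divisor's leading term divides it; move -1 to the remainder.
  remainder p^2 + 2p - 1 ≠ 0; add k_3 = p^2 + 2p - 1 to the basis.

S(h_1,k_3): lcm = p^2q. S = -2pq^2 - 3p^2 - 2pq - 3p + q.
  leading term pq^2: subtract (2q)·h_1 from -2pq^2 - 3p^2 - 2pq - 3p + q → 3q^3 - 3p^2 - pq - 3p + 2q
  leading term q^3: subtract (3q)·h_2 from 3q^3 - 3p^2 - pq - 3p + 2q → -3p^2 + 2pq + q^2 - 3p + 3q
  leading term p^2: subtract (-3)·k_3 from -3p^2 + 2pq + q^2 - 3p + 3q → 2pq + q^2 + 3p + 3q - 3
  leading term pq: subtract (-2)·h_1 from 2pq + q^2 + 3p + 3q - 3 → -2q^2 + 2p + 3q + 3
  leading term q^2: subtract (-2)·h_2 from -2q^2 + 2p + 3q + 3 → 0
  remainder 0.

S(h_2,k_3): leading monomials are coprime, so the S-polynomial reduces to 0 (Buchberger's first criterion).
Every S-polynomial of the final basis reduces to 0, so we have a Gröbner basis.
Inter-reduce: drop elements whose leading term is divisible by another's, tail-reduce, and make monic.
Reduced Gröbner basis: {p^2 + 2p - 1, pq + 2p - 3q + 1, q^2 - p + 2q + 2}.

Since the reduced bases disagree, the two ideals are not the same.

No, the ideals differ.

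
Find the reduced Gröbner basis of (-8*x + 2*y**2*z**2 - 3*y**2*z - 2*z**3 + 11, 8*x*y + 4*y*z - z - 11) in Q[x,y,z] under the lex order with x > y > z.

The reduced Gröbner basis is the canonical form of the ideal for this ordering.

f_1 = -8*x + 2*y**2*z**2 - 3*y**2*z - 2*z**3 + 11, LT = x.
f_2 = 8*x*y + 4*y*z - z - 11, LT = x*y.

S(f_1,f_2): lcm = x*y. S = -1/4*y**3*z**2 + 3/8*y**3*z + 1/4*y*z**3 - 1/2*y*z - 11/8*y + 1/8*z + 11/8.
  leading term y**3*z**2: no divisor's leading term divides it; move -1/4*y**3*z**2 to the remainder.
  leading term y**3*z: no divisor's leading term divides it; move 3/8*y**3*z to the remainder.
  leading term y*z**3: no divisor's leading term divides it; move 1/4*y*z**3 to the remainder.
  leading term y*z: no divisor's leading term divides it; move -1/2*y*z to the remainder.
  leading term y: no divisor's leading term divides it; move -11/8*y to the remainder.
  leading term z: no divisor's leading term divides it; move 1/8*z to the remainder.
  leading term 1: no divisor's leading term divides it; move 11/8 to the remainder.
  remainder -1/4*y**3*z**2 + 3/8*y**3*z + 1/4*y*z**3 - 1/2*y*z - 11/8*y + 1/8*z + 11/8 ≠ 0; add g_3 = -1/4*y**3*z**2 + 3/8*y**3*z + 1/4*y*z**3 - 1/2*y*z - 11/8*y + 1/8*z + 11/8 to the basis.

The other S-polynomials (S(f_1,g_3), S(f_2,g_3)) all reduce to 0 modulo the current basis, so we have a Gröbner basis.
Inter-reduce: drop elements whose leading term is divisible by another's, tail-reduce, and make monic.

G = {x - 1/4*y**2*z**2 + 3/8*y**2*z + 1/4*z**3 - 11/8, y**3*z**2 - 3/2*y**3*z - y*z**3 + 2*y*z + 11/2*y - 1/2*z - 11/2}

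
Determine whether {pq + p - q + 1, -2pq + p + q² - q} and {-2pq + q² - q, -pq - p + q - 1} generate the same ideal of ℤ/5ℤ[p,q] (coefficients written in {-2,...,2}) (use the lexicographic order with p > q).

Equality of ideals is decidable: compute both reduced Gröbner bases (unique for the ordering) and check whether they agree.
Buchberger on the first generating set:
f_1 = pq + p - q + 1, LT = pq.
f_2 = -2pq + p + q² - q, LT = pq.

S(f_1,f_2): lcm = pq. S = -p - 2q² + q + 1.
  leading term p: no divisor's leading term divides it; move -p to the remainder.
  leading term q²: no divisor's leading term divides it; move -2q² to the remainder.
  leading term q: no divisor's leading term divides it; move q to the remainder.
  leading term 1: no divisor's leading term divides it; move 1 to the remainder.
  remainder -p - 2q² + q + 1 ≠ 0; add g_3 = -p - 2q² + q + 1 to the basis.

S(f_1,g_3): lcm = pq. S = p - 2q³ + q² + 1.
  leading term p: subtract (-1)·g_3 from p - 2q³ + q² + 1 → -2q³ - q² + q + 2
  leading term q³: no divisor's leading term divides it; move -2q³ to the remainder.
  leading term q²: no divisor's leading term divides it; move -q² to the remainder.
  leading term q: no divisor's leading term divides it; move q to the remainder.
  leading term 1: no divisor's leading term divides it; move 2 to the remainder.
  remainder -2q³ - q² + q + 2 ≠ 0; add g_4 = -2q³ - q² + q + 2 to the basis.

S(f_2,g_3): lcm = pq. S = 2p - 2q³ - 2q² - q.
  leading term p: subtract (-2)·g_3 from 2p - 2q³ - 2q² - q → -2q³ - q² + q + 2
  leading term q³: subtract (1)·g_4 from -2q³ - q² + q + 2 → 0
  remainder 0.

S(f_1,g_4): lcm = pq³. S = -2pq² - 2pq + p - q³ + q².
  leading term pq²: subtract (-2q)·f_1 from -2pq² - 2pq + p - q³ + q² → p - q³ - q² + 2q
  leading term p: subtract (-1)·g_3 from p - q³ - q² + 2q → -q³ + 2q² - 2q + 1
  leading term q³: subtract (-2)·g_4 from -q³ + 2q² - 2q + 1 → 0
  remainder 0.

S(f_2,g_4): lcm = pq³. S = -pq² - 2pq + p + 2q⁴ - 2q³.
  leading term pq²: subtract (-q)·f_1 from -pq² - 2pq + p + 2q⁴ - 2q³ → -pq + p + 2q⁴ - 2q³ - q² + q
  leading term pq: subtract (-1)·f_1 from -pq + p + 2q⁴ - 2q³ - q² + q → 2p + 2q⁴ - 2q³ - q² + 1
  leading term p: subtract (-2)·g_3 from 2p + 2q⁴ - 2q³ - q² + 1 → 2q⁴ - 2q³ + 2q - 2
  leading term q⁴: subtract (-q)·g_4 from 2q⁴ - 2q³ + 2q - 2 → 2q³ + q² - q - 2
  leading term q³: subtract (-1)·g_4 from 2q³ + q² - q - 2 → 0
  remainder 0.

S(g_3,g_4): leading monomials are coprime, so the S-polynomial reduces to 0 (Buchberger's first criterion).
Every S-polynomial of the final basis reduces to 0, so we have a Gröbner basis.
Inter-reduce: drop elements whose leading term is divisible by another's, tail-reduce, and make monic.
Reduced Gröbner basis: {p + 2q² - q - 1, q³ - 2q² + 2q - 1}.

Buchberger on the second generating set:
h_1 = -2pq + q² - q, LT = pq.
h_2 = -pq - p + q - 1, LT = pq.

S(h_1,h_2): lcm = pq. S = -p + 2q² - q - 1.
  leading term p: no divisor's leading term divides it; move -p to the remainder.
  leading term q²: no divisor's leading term divides it; move 2q² to the remainder.
  leading term q: no divisor's leading term divides it; move -q to the remainder.
  leading term 1: no divisor's leading term divides it; move -1 to the remainder.
  remainder -p + 2q² - q - 1 ≠ 0; add k_3 = -p + 2q² - q - 1 to the basis.

S(h_1,k_3): lcm = pq. S = 2q³ + q² + 2q.
  leading term q³: no divisor's leading term divides it; move 2q³ to the remainder.
  leading term q²: no divisor's leading term divides it; move q² to the remainder.
  leading term q: no divisor's leading term divides it; move 2q to the remainder.
  remainder 2q³ + q² + 2q ≠ 0; add k_4 = 2q³ + q² + 2q to the basis.

S(h_2,k_3): lcm = pq. S = p + 2q³ - q² - 2q + 1.
  leading term p: subtract (-1)·k_3 from p + 2q³ - q² - 2q + 1 → 2q³ + q² + 2q
  leading term q³: subtract (1)·k_4 from 2q³ + q² + 2q → 0
  remainder 0.

S(h_1,k_4): lcm = pq³. S = 2pq² - pq + 2q⁴ - 2q³.
  leading term pq²: subtract (-q)·h_1 from 2pq² - pq + 2q⁴ - 2q³ → -pq + 2q⁴ - q³ - q²
  leading term pq: subtract (-2)·h_1 from -pq + 2q⁴ - q³ - q² → 2q⁴ - q³ + q² - 2q
  leading term q⁴: subtract (q)·k_4 from 2q⁴ - q³ + q² - 2q → -2q³ - q² - 2q
  leading term q³: subtract (-1)·k_4 from -2q³ - q² - 2q → 0
  remainder 0.

S(h_2,k_4): lcm = pq³. S = -2pq² - pq - q³ + q².
  leading term pq²: subtract (q)·h_1 from -2pq² - pq - q³ + q² → -pq - 2q³ + 2q²
  leading term pq: subtract (-2)·h_1 from -pq - 2q³ + 2q² → -2q³ - q² - 2q
  leading term q³: subtract (-1)·k_4 from -2q³ - q² - 2q → 0
  remainder 0.

S(k_3,k_4): leading monomials are coprime, so the S-polynomial reduces to 0 (Buchberger's first criterion).
Every S-polynomial of the final basis reduces to 0, so we have a Gröbner basis.
Inter-reduce: drop elements whose leading term is divisible by another's, tail-reduce, and make monic.
Reduced Gröbner basis: {p - 2q² + q + 1, q³ - 2q² + q}.

The bases are distinct; the ideals are different.

No, the ideals differ.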